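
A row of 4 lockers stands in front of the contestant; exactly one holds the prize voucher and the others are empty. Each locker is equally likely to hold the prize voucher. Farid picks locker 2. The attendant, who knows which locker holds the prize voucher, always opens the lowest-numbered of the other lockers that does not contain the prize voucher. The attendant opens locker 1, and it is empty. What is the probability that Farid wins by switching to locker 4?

1/3

Condition on the true location of the prize voucher.
If it is in locker 1 (prior 1/4): the attendant opened locker 1, so this case is ruled out; weight (1/4)·0 = 0.
If it is in any of lockers 2, 3, and 4 (prior 1/4 each): locker 1 is the lowest-numbered option available, probability 1; weight (1/4)·1 = 1/4 each.
The weights sum to 3/4.
So P(the prize voucher in locker 4 | the attendant opened locker 1) = (1/4) / (3/4) = 1/3.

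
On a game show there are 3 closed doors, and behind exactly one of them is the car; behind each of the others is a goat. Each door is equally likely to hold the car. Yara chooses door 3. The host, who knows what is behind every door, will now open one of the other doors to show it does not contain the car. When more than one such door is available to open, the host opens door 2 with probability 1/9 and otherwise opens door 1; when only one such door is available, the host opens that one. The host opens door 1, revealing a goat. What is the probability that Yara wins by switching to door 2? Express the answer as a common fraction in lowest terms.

Consider each possible location of the car in turn.
If it is behind door 1 (prior 1/3): the host opened door 1, so this case is ruled out; weight (1/3)·0 = 0.
If it is behind door 2 (prior 1/3): only door 1 is available, probability 1; weight (1/3)·1 = 1/3.
If it is behind door 3 (prior 1/3): door 2 is available but not opened, probability 8/9; weight (1/3)·(8/9) = 8/27.
The weights sum to 17/27.
So P(the car behind door 2 | the host opened door 1) = (1/3) / (17/27) = 9/17.

9/17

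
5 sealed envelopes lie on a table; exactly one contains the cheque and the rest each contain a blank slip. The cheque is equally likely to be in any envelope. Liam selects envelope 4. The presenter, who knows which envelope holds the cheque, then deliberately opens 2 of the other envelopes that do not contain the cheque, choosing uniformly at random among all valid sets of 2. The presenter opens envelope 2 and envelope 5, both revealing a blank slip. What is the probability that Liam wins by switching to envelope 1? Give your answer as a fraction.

2/5

Apply Bayes' rule, conditioning on where the cheque actually is.
If it is in either of envelopes 1 and 3 (prior 1/5 each): the presenter has 3 equally likely choices, so probability 1/3; weight (1/5)·(1/3) = 1/15 each.
If it is in either of envelopes 2 and 5 (prior 1/5 each): that envelope was opened and seen not to hold the prize — ruled out; weight (1/5)·0 = 0 each.
If it is in envelope 4 (prior 1/5): the presenter has 6 equally likely choices, so probability 1/6; weight (1/5)·(1/6) = 1/30.
The weights sum to 1/6.
So P(the cheque in envelope 1 | the presenter opened envelope 2 and envelope 5) = (1/15) / (1/6) = 2/5.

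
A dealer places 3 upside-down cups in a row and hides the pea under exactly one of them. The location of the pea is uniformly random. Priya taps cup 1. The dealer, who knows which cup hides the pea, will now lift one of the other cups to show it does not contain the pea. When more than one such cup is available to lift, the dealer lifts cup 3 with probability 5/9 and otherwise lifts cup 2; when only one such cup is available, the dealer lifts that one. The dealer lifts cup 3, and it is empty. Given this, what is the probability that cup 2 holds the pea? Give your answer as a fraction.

9/14

Consider each possible location of the pea in turn.
If it is under cup 1 (prior 1/3): cup 3 is available, opened with probability 5/9; weight (1/3)·(5/9) = 5/27.
If it is under cup 2 (prior 1/3): only cup 3 is available, probability 1; weight (1/3)·1 = 1/3.
If it is under cup 3 (prior 1/3): the dealer opened cup 3, so this case is ruled out; weight (1/3)·0 = 0.
The weights sum to 14/27.
So P(the pea under cup 2 | the dealer opened cup 3) = (1/3) / (14/27) = 9/14.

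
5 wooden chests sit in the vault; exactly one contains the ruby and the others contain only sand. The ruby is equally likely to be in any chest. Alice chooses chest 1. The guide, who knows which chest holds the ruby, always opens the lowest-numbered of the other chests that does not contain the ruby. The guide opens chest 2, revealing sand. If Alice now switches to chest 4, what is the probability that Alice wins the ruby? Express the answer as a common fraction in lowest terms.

Consider each possible location of the ruby in turn.
If it is in any of chests 1, 3, 4, and 5 (prior 1/5 each): chest 2 is the lowest-numbered option available, probability 1; weight (1/5)·1 = 1/5 each.
If it is in chest 2 (prior 1/5): the guide opened chest 2, so this case is ruled out; weight (1/5)·0 = 0.
The weights sum to 4/5.
So P(the ruby in chest 4 | the guide opened chest 2) = (1/5) / (4/5) = 1/4.

1/4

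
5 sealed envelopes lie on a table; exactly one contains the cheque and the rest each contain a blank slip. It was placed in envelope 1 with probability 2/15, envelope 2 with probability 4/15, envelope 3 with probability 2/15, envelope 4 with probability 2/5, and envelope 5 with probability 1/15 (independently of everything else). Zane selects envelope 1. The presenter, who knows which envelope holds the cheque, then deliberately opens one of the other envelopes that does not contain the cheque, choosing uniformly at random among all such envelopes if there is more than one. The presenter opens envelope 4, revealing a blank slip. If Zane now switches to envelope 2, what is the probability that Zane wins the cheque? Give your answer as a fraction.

8/17

Consider each possible location of the cheque in turn.
If it is in envelope 1 (prior 2/15): the presenter has 4 equally likely choices, so probability 1/4; weight (2/15)·(1/4) = 1/30.
If it is in envelope 2 (prior 4/15): the presenter has 3 equally likely choices, so probability 1/3; weight (4/15)·(1/3) = 4/45.
If it is in envelope 3 (prior 2/15): the presenter has 3 equally likely choices, so probability 1/3; weight (2/15)·(1/3) = 2/45.
If it is in envelope 4 (prior 2/5): the presenter opened envelope 4, so this case is ruled out; weight (2/5)·0 = 0.
If it is in envelope 5 (prior 1/15): the presenter has 3 equally likely choices, so probability 1/3; weight (1/15)·(1/3) = 1/45.
The weights sum to 17/90.
So P(the cheque in envelope 2 | the presenter opened envelope 4) = (4/45) / (17/90) = 8/17.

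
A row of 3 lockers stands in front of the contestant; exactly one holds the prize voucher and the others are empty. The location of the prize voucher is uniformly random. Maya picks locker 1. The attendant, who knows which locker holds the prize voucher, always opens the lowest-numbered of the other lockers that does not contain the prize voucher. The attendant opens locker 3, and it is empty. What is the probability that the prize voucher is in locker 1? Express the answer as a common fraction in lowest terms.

Consider each possible location of the prize voucher in turn.
If it is in locker 1 (prior 1/3): the attendant would have opened locker 2 instead, probability 0; weight (1/3)·0 = 0.
If it is in locker 2 (prior 1/3): locker 3 is the lowest-numbered option available, probability 1; weight (1/3)·1 = 1/3.
If it is in locker 3 (prior 1/3): the attendant opened locker 3, so this case is ruled out; weight (1/3)·0 = 0.
The weights sum to 1/3.
So P(the prize voucher in locker 1 | the attendant opened locker 3) = 0 / (1/3) = 0.

0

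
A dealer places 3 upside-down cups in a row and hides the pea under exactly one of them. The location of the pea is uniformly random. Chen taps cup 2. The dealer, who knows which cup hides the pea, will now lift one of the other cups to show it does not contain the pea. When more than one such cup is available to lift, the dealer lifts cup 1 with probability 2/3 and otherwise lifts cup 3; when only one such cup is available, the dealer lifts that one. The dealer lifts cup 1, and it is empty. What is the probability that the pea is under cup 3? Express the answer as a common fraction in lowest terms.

Apply Bayes' rule, conditioning on where the pea actually is.
If it is under cup 1 (prior 1/3): the dealer opened cup 1, so this case is ruled out; weight (1/3)·0 = 0.
If it is under cup 2 (prior 1/3): cup 1 is available, opened with probability 2/3; weight (1/3)·(2/3) = 2/9.
If it is under cup 3 (prior 1/3): only cup 1 is available, probability 1; weight (1/3)·1 = 1/3.
The weights sum to 5/9.
So P(the pea under cup 3 | the dealer opened cup 1) = (1/3) / (5/9) = 3/5.

3/5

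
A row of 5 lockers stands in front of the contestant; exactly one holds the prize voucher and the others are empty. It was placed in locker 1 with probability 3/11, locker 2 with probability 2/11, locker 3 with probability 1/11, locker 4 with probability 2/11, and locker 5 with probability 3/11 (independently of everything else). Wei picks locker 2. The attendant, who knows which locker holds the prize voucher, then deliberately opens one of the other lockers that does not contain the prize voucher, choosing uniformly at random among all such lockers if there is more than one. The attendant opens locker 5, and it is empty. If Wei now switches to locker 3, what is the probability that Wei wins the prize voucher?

Condition on the true location of the prize voucher.
If it is in locker 1 (prior 3/11): the attendant has 3 equally likely choices, so probability 1/3; weight (3/11)·(1/3) = 1/11.
If it is in locker 2 (prior 2/11): the attendant has 4 equally likely choices, so probability 1/4; weight (2/11)·(1/4) = 1/22.
If it is in locker 3 (prior 1/11): the attendant has 3 equally likely choices, so probability 1/3; weight (1/11)·(1/3) = 1/33.
If it is in locker 4 (prior 2/11): the attendant has 3 equally likely choices, so probability 1/3; weight (2/11)·(1/3) = 2/33.
If it is in locker 5 (prior 3/11): the attendant opened locker 5, so this case is ruled out; weight (3/11)·0 = 0.
The weights sum to 5/22.
So P(the prize voucher in locker 3 | the attendant opened locker 5) = (1/33) / (5/22) = 2/15.

2/15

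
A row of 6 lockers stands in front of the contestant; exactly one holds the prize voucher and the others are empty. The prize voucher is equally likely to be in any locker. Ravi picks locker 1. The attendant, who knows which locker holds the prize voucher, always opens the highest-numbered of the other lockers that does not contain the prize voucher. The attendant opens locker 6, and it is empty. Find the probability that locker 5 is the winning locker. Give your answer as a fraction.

Apply Bayes' rule, conditioning on where the prize voucher actually is.
If it is in any of lockers 1, 2, 3, 4, and 5 (prior 1/6 each): locker 6 is the highest-numbered option available, probability 1; weight (1/6)·1 = 1/6 each.
If it is in locker 6 (prior 1/6): the attendant opened locker 6, so this case is ruled out; weight (1/6)·0 = 0.
The weights sum to 5/6.
So P(the prize voucher in locker 5 | the attendant opened locker 6) = (1/6) / (5/6) = 1/5.

1/5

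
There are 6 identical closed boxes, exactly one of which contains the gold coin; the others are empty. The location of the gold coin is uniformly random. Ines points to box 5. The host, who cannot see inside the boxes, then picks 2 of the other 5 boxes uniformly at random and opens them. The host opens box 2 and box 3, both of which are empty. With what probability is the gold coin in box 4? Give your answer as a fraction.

Apply Bayes' rule, conditioning on where the gold coin actually is.
If it is in any of boxes 1, 4, 5, and 6 (prior 1/6 each): the host picks exactly this set with probability 1/10 regardless, and none is the prize; weight (1/6)·(1/10) = 1/60 each.
If it is in either of boxes 2 and 3 (prior 1/6 each): that box was opened and seen not to hold the prize — ruled out; weight (1/6)·0 = 0 each.
The weights sum to 1/15.
So P(the gold coin in box 4 | the host opened box 2 and box 3) = (1/60) / (1/15) = 1/4.

1/4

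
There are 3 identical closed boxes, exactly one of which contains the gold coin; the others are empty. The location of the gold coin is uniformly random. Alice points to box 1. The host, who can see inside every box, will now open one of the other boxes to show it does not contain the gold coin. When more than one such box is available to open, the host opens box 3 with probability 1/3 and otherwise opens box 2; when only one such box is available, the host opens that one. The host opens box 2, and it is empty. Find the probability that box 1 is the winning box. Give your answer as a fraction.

2/5

Condition on the true location of the gold coin.
If it is in box 1 (prior 1/3): box 3 is available but not opened, probability 2/3; weight (1/3)·(2/3) = 2/9.
If it is in box 2 (prior 1/3): the host opened box 2, so this case is ruled out; weight (1/3)·0 = 0.
If it is in box 3 (prior 1/3): only box 2 is available, probability 1; weight (1/3)·1 = 1/3.
The weights sum to 5/9.
So P(the gold coin in box 1 | the host opened box 2) = (2/9) / (5/9) = 2/5.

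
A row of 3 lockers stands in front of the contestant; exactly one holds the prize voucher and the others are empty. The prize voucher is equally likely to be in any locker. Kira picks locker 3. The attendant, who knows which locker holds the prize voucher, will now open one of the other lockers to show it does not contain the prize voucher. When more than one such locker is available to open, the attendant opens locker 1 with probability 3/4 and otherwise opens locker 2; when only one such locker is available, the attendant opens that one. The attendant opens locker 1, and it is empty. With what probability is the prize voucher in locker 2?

4/7

Consider each possible location of the prize voucher in turn.
If it is in locker 1 (prior 1/3): the attendant opened locker 1, so this case is ruled out; weight (1/3)·0 = 0.
If it is in locker 2 (prior 1/3): only locker 1 is available, probability 1; weight (1/3)·1 = 1/3.
If it is in locker 3 (prior 1/3): locker 1 is available, opened with probability 3/4; weight (1/3)·(3/4) = 1/4.
The weights sum to 7/12.
So P(the prize voucher in locker 2 | the attendant opened locker 1) = (1/3) / (7/12) = 4/7.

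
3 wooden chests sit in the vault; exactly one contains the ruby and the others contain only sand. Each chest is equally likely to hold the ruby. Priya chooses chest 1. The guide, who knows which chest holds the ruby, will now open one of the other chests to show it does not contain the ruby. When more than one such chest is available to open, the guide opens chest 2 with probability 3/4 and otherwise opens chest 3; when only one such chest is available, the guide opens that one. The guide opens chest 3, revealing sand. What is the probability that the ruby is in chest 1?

Apply Bayes' rule, conditioning on where the ruby actually is.
If it is in chest 1 (prior 1/3): chest 2 is available but not opened, probability 1/4; weight (1/3)·(1/4) = 1/12.
If it is in chest 2 (prior 1/3): only chest 3 is available, probability 1; weight (1/3)·1 = 1/3.
If it is in chest 3 (prior 1/3): the guide opened chest 3, so this case is ruled out; weight (1/3)·0 = 0.
The weights sum to 5/12.
So P(the ruby in chest 1 | the guide opened chest 3) = (1/12) / (5/12) = 1/5.

1/5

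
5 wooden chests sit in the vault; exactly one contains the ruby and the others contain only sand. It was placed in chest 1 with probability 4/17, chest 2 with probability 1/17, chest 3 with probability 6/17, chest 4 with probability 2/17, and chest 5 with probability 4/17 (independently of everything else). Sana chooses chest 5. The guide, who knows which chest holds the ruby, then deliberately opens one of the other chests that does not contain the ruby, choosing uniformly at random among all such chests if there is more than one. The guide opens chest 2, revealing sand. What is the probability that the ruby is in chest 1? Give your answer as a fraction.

4/15

Condition on the true location of the ruby.
If it is in chest 1 (prior 4/17): the guide has 3 equally likely choices, so probability 1/3; weight (4/17)·(1/3) = 4/51.
If it is in chest 2 (prior 1/17): the guide opened chest 2, so this case is ruled out; weight (1/17)·0 = 0.
If it is in chest 3 (prior 6/17): the guide has 3 equally likely choices, so probability 1/3; weight (6/17)·(1/3) = 2/17.
If it is in chest 4 (prior 2/17): the guide has 3 equally likely choices, so probability 1/3; weight (2/17)·(1/3) = 2/51.
If it is in chest 5 (prior 4/17): the guide has 4 equally likely choices, so probability 1/4; weight (4/17)·(1/4) = 1/17.
The weights sum to 5/17.
So P(the ruby in chest 1 | the guide opened chest 2) = (4/51) / (5/17) = 4/15.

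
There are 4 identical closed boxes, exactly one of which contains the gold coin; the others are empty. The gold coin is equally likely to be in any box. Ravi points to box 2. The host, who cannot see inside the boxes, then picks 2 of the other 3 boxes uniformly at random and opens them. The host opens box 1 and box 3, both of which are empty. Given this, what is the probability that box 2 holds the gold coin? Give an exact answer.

1/2

Consider each possible location of the gold coin in turn.
If it is in either of boxes 1 and 3 (prior 1/4 each): that box was opened and seen not to hold the prize — ruled out; weight (1/4)·0 = 0 each.
If it is in either of boxes 2 and 4 (prior 1/4 each): the host picks exactly this set with probability 1/3 regardless, and none is the prize; weight (1/4)·(1/3) = 1/12 each.
The weights sum to 1/6.
So P(the gold coin in box 2 | the host opened box 1 and box 3) = (1/12) / (1/6) = 1/2.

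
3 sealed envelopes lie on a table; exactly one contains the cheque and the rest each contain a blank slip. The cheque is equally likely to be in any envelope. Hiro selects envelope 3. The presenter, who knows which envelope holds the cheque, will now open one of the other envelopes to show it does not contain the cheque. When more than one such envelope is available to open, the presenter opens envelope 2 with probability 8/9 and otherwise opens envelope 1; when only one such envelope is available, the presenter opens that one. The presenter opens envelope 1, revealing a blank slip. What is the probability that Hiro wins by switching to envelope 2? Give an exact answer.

9/10

Consider each possible location of the cheque in turn.
If it is in envelope 1 (prior 1/3): the presenter opened envelope 1, so this case is ruled out; weight (1/3)·0 = 0.
If it is in envelope 2 (prior 1/3): only envelope 1 is available, probability 1; weight (1/3)·1 = 1/3.
If it is in envelope 3 (prior 1/3): envelope 2 is available but not opened, probability 1/9; weight (1/3)·(1/9) = 1/27.
The weights sum to 10/27.
So P(the cheque in envelope 2 | the presenter opened envelope 1) = (1/3) / (10/27) = 9/10.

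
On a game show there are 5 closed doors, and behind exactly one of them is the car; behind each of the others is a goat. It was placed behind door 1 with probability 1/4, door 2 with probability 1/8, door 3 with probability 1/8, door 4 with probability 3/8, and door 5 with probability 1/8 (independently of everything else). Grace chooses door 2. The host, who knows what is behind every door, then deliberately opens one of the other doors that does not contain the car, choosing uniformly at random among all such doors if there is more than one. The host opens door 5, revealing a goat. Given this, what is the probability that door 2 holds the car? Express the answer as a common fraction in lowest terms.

1/9

Consider each possible location of the car in turn.
If it is behind door 1 (prior 1/4): the host has 3 equally likely choices, so probability 1/3; weight (1/4)·(1/3) = 1/12.
If it is behind door 2 (prior 1/8): the host has 4 equally likely choices, so probability 1/4; weight (1/8)·(1/4) = 1/32.
If it is behind door 3 (prior 1/8): the host has 3 equally likely choices, so probability 1/3; weight (1/8)·(1/3) = 1/24.
If it is behind door 4 (prior 3/8): the host has 3 equally likely choices, so probability 1/3; weight (3/8)·(1/3) = 1/8.
If it is behind door 5 (prior 1/8): the host opened door 5, so this case is ruled out; weight (1/8)·0 = 0.
The weights sum to 9/32.
So P(the car behind door 2 | the host opened door 5) = (1/32) / (9/32) = 1/9.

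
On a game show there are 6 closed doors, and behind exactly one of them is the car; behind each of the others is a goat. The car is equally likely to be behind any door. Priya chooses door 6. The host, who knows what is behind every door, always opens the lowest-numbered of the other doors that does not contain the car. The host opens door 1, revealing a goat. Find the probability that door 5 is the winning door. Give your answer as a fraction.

Consider each possible location of the car in turn.
If it is behind door 1 (prior 1/6): the host opened door 1, so this case is ruled out; weight (1/6)·0 = 0.
If it is behind any of doors 2, 3, 4, 5, and 6 (prior 1/6 each): door 1 is the lowest-numbered option available, probability 1; weight (1/6)·1 = 1/6 each.
The weights sum to 5/6.
So P(the car behind door 5 | the host opened door 1) = (1/6) / (5/6) = 1/5.

1/5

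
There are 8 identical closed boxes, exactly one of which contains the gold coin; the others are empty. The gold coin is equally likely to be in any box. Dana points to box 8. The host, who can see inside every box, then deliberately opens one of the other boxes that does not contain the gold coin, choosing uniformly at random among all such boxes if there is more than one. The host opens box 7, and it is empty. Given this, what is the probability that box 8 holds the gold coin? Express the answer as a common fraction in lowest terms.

Consider each possible location of the gold coin in turn.
If it is in any of boxes 1, 2, 3, 4, 5, and 6 (prior 1/8 each): the host has 6 equally likely choices, so probability 1/6; weight (1/8)·(1/6) = 1/48 each.
If it is in box 7 (prior 1/8): the host opened box 7, so this case is ruled out; weight (1/8)·0 = 0.
If it is in box 8 (prior 1/8): the host has 7 equally likely choices, so probability 1/7; weight (1/8)·(1/7) = 1/56.
The weights sum to 1/7.
So P(the gold coin in box 8 | the host opened box 7) = (1/56) / (1/7) = 1/8.

1/8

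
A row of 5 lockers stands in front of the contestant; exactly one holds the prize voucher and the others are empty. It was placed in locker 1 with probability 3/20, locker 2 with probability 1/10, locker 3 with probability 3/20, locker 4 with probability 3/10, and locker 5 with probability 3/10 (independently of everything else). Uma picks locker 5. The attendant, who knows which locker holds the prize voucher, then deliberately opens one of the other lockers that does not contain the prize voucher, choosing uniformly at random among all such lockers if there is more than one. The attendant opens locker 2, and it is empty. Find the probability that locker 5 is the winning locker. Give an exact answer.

Consider each possible location of the prize voucher in turn.
If it is in either of lockers 1 and 3 (prior 3/20 each): the attendant has 3 equally likely choices, so probability 1/3; weight (3/20)·(1/3) = 1/20 each.
If it is in locker 2 (prior 1/10): the attendant opened locker 2, so this case is ruled out; weight (1/10)·0 = 0.
If it is in locker 4 (prior 3/10): the attendant has 3 equally likely choices, so probability 1/3; weight (3/10)·(1/3) = 1/10.
If it is in locker 5 (prior 3/10): the attendant has 4 equally likely choices, so probability 1/4; weight (3/10)·(1/4) = 3/40.
The weights sum to 11/40.
So P(the prize voucher in locker 5 | the attendant opened locker 2) = (3/40) / (11/40) = 3/11.

3/11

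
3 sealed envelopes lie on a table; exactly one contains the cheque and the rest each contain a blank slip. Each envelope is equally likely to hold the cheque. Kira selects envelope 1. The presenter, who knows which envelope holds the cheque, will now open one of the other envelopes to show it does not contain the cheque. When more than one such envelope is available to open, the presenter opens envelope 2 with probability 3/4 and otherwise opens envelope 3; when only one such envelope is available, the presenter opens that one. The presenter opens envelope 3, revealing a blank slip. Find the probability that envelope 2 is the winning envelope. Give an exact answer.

4/5

Consider each possible location of the cheque in turn.
If it is in envelope 1 (prior 1/3): envelope 2 is available but not opened, probability 1/4; weight (1/3)·(1/4) = 1/12.
If it is in envelope 2 (prior 1/3): only envelope 3 is available, probability 1; weight (1/3)·1 = 1/3.
If it is in envelope 3 (prior 1/3): the presenter opened envelope 3, so this case is ruled out; weight (1/3)·0 = 0.
The weights sum to 5/12.
So P(the cheque in envelope 2 | the presenter opened envelope 3) = (1/3) / (5/12) = 4/5.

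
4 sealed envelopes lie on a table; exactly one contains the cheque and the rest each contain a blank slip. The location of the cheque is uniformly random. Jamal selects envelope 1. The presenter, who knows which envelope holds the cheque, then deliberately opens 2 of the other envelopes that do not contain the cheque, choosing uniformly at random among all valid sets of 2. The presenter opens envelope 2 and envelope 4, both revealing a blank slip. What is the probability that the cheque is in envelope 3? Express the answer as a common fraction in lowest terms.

3/4

Apply Bayes' rule, conditioning on where the cheque actually is.
If it is in envelope 1 (prior 1/4): the presenter has 3 equally likely choices, so probability 1/3; weight (1/4)·(1/3) = 1/12.
If it is in either of envelopes 2 and 4 (prior 1/4 each): that envelope was opened and seen not to hold the prize — ruled out; weight (1/4)·0 = 0 each.
If it is in envelope 3 (prior 1/4): the presenter has no choice, probability 1; weight (1/4)·1 = 1/4.
The weights sum to 1/3.
So P(the cheque in envelope 3 | the presenter opened envelope 2 and envelope 4) = (1/4) / (1/3) = 3/4.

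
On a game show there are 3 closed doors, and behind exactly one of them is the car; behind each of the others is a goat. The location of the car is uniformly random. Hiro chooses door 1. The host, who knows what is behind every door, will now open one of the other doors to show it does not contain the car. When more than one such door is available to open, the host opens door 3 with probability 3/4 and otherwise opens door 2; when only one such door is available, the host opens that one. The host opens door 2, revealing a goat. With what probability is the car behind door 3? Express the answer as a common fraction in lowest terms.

4/5

Consider each possible location of the car in turn.
If it is behind door 1 (prior 1/3): door 3 is available but not opened, probability 1/4; weight (1/3)·(1/4) = 1/12.
If it is behind door 2 (prior 1/3): the host opened door 2, so this case is ruled out; weight (1/3)·0 = 0.
If it is behind door 3 (prior 1/3): only door 2 is available, probability 1; weight (1/3)·1 = 1/3.
The weights sum to 5/12.
So P(the car behind door 3 | the host opened door 2) = (1/3) / (5/12) = 4/5.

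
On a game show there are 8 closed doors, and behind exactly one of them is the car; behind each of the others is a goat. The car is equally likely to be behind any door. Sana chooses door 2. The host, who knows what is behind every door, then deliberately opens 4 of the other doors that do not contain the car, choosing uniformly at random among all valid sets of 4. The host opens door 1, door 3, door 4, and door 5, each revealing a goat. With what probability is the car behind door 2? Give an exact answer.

Consider each possible location of the car in turn.
If it is behind any of doors 1, 3, 4, and 5 (prior 1/8 each): that door was opened and seen not to hold the prize — ruled out; weight (1/8)·0 = 0 each.
If it is behind door 2 (prior 1/8): the host has 35 equally likely choices, so probability 1/35; weight (1/8)·(1/35) = 1/280.
If it is behind any of doors 6, 7, and 8 (prior 1/8 each): the host has 15 equally likely choices, so probability 1/15; weight (1/8)·(1/15) = 1/120 each.
The weights sum to 1/35.
So P(the car behind door 2 | the host opened door 1, door 3, door 4, and door 5) = (1/280) / (1/35) = 1/8.

1/8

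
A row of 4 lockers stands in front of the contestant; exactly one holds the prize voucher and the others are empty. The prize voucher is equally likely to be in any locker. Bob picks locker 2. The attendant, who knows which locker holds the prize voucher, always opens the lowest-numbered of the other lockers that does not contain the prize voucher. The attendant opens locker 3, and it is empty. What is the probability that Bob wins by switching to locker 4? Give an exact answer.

0

Consider each possible location of the prize voucher in turn.
If it is in locker 1 (prior 1/4): locker 3 is the lowest-numbered option available, probability 1; weight (1/4)·1 = 1/4.
If it is in either of lockers 2 and 4 (prior 1/4 each): the attendant would have opened locker 1 instead, probability 0; weight (1/4)·0 = 0 each.
If it is in locker 3 (prior 1/4): the attendant opened locker 3, so this case is ruled out; weight (1/4)·0 = 0.
The weights sum to 1/4.
So P(the prize voucher in locker 4 | the attendant opened locker 3) = 0 / (1/4) = 0.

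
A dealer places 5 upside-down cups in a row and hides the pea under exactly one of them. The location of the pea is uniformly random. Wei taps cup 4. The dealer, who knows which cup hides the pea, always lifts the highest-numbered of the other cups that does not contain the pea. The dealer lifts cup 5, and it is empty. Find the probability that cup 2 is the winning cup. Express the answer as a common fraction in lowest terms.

1/4

Apply Bayes' rule, conditioning on where the pea actually is.
If it is under any of cups 1, 2, 3, and 4 (prior 1/5 each): cup 5 is the highest-numbered option available, probability 1; weight (1/5)·1 = 1/5 each.
If it is under cup 5 (prior 1/5): the dealer opened cup 5, so this case is ruled out; weight (1/5)·0 = 0.
The weights sum to 4/5.
So P(the pea under cup 2 | the dealer opened cup 5) = (1/5) / (4/5) = 1/4.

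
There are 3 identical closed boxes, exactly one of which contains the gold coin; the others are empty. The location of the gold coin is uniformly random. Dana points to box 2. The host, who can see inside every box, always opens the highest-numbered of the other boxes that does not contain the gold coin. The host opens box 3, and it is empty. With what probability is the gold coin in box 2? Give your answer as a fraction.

1/2

Apply Bayes' rule, conditioning on where the gold coin actually is.
If it is in either of boxes 1 and 2 (prior 1/3 each): box 3 is the highest-numbered option available, probability 1; weight (1/3)·1 = 1/3 each.
If it is in box 3 (prior 1/3): the host opened box 3, so this case is ruled out; weight (1/3)·0 = 0.
The weights sum to 2/3.
So P(the gold coin in box 2 | the host opened box 3) = (1/3) / (2/3) = 1/2.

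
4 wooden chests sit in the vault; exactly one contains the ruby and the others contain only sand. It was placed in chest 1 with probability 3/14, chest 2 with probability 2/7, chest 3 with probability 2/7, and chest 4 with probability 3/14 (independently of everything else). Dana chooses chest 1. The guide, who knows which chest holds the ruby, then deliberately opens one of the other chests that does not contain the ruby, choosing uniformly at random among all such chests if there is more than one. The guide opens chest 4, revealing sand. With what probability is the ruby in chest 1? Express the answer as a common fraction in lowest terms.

1/5

Consider each possible location of the ruby in turn.
If it is in chest 1 (prior 3/14): the guide has 3 equally likely choices, so probability 1/3; weight (3/14)·(1/3) = 1/14.
If it is in either of chests 2 and 3 (prior 2/7 each): the guide has 2 equally likely choices, so probability 1/2; weight (2/7)·(1/2) = 1/7 each.
If it is in chest 4 (prior 3/14): the guide opened chest 4, so this case is ruled out; weight (3/14)·0 = 0.
The weights sum to 5/14.
So P(the ruby in chest 1 | the guide opened chest 4) = (1/14) / (5/14) = 1/5.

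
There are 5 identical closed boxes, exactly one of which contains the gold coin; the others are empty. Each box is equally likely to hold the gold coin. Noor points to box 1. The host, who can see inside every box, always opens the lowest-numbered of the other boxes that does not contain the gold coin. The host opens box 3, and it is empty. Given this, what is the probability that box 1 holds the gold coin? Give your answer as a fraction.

0

Apply Bayes' rule, conditioning on where the gold coin actually is.
If it is in any of boxes 1, 4, and 5 (prior 1/5 each): the host would have opened box 2 instead, probability 0; weight (1/5)·0 = 0 each.
If it is in box 2 (prior 1/5): box 3 is the lowest-numbered option available, probability 1; weight (1/5)·1 = 1/5.
If it is in box 3 (prior 1/5): the host opened box 3, so this case is ruled out; weight (1/5)·0 = 0.
The weights sum to 1/5.
So P(the gold coin in box 1 | the host opened box 3) = 0 / (1/5) = 0.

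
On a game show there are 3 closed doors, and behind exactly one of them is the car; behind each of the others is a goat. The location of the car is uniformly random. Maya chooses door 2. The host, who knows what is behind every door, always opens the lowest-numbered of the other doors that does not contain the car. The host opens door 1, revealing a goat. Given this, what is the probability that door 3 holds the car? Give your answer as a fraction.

Condition on the true location of the car.
If it is behind door 1 (prior 1/3): the host opened door 1, so this case is ruled out; weight (1/3)·0 = 0.
If it is behind either of doors 2 and 3 (prior 1/3 each): door 1 is the lowest-numbered option available, probability 1; weight (1/3)·1 = 1/3 each.
The weights sum to 2/3.
So P(the car behind door 3 | the host opened door 1) = (1/3) / (2/3) = 1/2.

1/2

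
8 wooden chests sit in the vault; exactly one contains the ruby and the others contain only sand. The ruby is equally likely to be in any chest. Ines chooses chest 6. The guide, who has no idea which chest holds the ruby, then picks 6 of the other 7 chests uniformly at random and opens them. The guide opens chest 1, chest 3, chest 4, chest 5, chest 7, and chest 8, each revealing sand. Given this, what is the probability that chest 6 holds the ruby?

Apply Bayes' rule, conditioning on where the ruby actually is.
If it is in any of chests 1, 3, 4, 5, 7, and 8 (prior 1/8 each): that chest was opened and seen not to hold the prize — ruled out; weight (1/8)·0 = 0 each.
If it is in either of chests 2 and 6 (prior 1/8 each): the guide picks exactly this set with probability 1/7 regardless, and none is the prize; weight (1/8)·(1/7) = 1/56 each.
The weights sum to 1/28.
So P(the ruby in chest 6 | the guide opened chest 1, chest 3, chest 4, chest 5, chest 7, and chest 8) = (1/56) / (1/28) = 1/2.

1/2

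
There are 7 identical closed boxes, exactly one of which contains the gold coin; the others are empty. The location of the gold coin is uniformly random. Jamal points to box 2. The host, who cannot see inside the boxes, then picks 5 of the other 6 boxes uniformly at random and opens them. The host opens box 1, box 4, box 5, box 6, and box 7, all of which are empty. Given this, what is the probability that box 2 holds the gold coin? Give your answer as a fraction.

1/2

Condition on the true location of the gold coin.
If it is in any of boxes 1, 4, 5, 6, and 7 (prior 1/7 each): that box was opened and seen not to hold the prize — ruled out; weight (1/7)·0 = 0 each.
If it is in either of boxes 2 and 3 (prior 1/7 each): the host picks exactly this set with probability 1/6 regardless, and none is the prize; weight (1/7)·(1/6) = 1/42 each.
The weights sum to 1/21.
So P(the gold coin in box 2 | the host opened box 1, box 4, box 5, box 6, and box 7) = (1/42) / (1/21) = 1/2.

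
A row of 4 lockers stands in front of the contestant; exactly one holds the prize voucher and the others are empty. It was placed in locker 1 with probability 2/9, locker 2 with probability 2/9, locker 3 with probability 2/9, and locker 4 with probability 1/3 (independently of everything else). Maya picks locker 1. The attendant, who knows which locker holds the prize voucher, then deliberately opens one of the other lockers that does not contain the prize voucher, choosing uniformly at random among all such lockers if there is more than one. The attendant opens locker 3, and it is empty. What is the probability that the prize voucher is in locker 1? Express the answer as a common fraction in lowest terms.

4/19

Apply Bayes' rule, conditioning on where the prize voucher actually is.
If it is in locker 1 (prior 2/9): the attendant has 3 equally likely choices, so probability 1/3; weight (2/9)·(1/3) = 2/27.
If it is in locker 2 (prior 2/9): the attendant has 2 equally likely choices, so probability 1/2; weight (2/9)·(1/2) = 1/9.
If it is in locker 3 (prior 2/9): the attendant opened locker 3, so this case is ruled out; weight (2/9)·0 = 0.
If it is in locker 4 (prior 1/3): the attendant has 2 equally likely choices, so probability 1/2; weight (1/3)·(1/2) = 1/6.
The weights sum to 19/54.
So P(the prize voucher in locker 1 | the attendant opened locker 3) = (2/27) / (19/54) = 4/19.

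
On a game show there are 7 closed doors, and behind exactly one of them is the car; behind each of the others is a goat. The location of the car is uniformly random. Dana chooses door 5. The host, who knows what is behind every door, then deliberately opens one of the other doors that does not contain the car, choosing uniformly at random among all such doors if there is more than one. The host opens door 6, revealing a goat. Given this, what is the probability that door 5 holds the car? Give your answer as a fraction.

1/7

Condition on the true location of the car.
If it is behind any of doors 1, 2, 3, 4, and 7 (prior 1/7 each): the host has 5 equally likely choices, so probability 1/5; weight (1/7)·(1/5) = 1/35 each.
If it is behind door 5 (prior 1/7): the host has 6 equally likely choices, so probability 1/6; weight (1/7)·(1/6) = 1/42.
If it is behind door 6 (prior 1/7): the host opened door 6, so this case is ruled out; weight (1/7)·0 = 0.
The weights sum to 1/6.
So P(the car behind door 5 | the host opened door 6) = (1/42) / (1/6) = 1/7.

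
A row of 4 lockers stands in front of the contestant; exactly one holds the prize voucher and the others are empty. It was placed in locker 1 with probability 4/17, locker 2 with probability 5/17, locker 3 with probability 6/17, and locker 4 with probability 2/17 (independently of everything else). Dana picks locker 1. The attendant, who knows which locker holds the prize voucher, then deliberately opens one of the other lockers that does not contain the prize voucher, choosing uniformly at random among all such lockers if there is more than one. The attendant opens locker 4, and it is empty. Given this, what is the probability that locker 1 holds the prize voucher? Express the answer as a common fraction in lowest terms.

Condition on the true location of the prize voucher.
If it is in locker 1 (prior 4/17): the attendant has 3 equally likely choices, so probability 1/3; weight (4/17)·(1/3) = 4/51.
If it is in locker 2 (prior 5/17): the attendant has 2 equally likely choices, so probability 1/2; weight (5/17)·(1/2) = 5/34.
If it is in locker 3 (prior 6/17): the attendant has 2 equally likely choices, so probability 1/2; weight (6/17)·(1/2) = 3/17.
If it is in locker 4 (prior 2/17): the attendant opened locker 4, so this case is ruled out; weight (2/17)·0 = 0.
The weights sum to 41/102.
So P(the prize voucher in locker 1 | the attendant opened locker 4) = (4/51) / (41/102) = 8/41.

8/41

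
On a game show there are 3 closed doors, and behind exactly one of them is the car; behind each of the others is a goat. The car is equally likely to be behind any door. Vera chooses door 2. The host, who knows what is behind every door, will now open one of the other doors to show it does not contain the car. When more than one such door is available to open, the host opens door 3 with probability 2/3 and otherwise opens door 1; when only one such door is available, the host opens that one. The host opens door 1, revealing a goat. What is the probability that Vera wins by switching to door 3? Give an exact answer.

Condition on the true location of the car.
If it is behind door 1 (prior 1/3): the host opened door 1, so this case is ruled out; weight (1/3)·0 = 0.
If it is behind door 2 (prior 1/3): door 3 is available but not opened, probability 1/3; weight (1/3)·(1/3) = 1/9.
If it is behind door 3 (prior 1/3): only door 1 is available, probability 1; weight (1/3)·1 = 1/3.
The weights sum to 4/9.
So P(the car behind door 3 | the host opened door 1) = (1/3) / (4/9) = 3/4.

3/4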